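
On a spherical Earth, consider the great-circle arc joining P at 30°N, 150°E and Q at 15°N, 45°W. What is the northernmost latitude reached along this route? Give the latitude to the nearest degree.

The great circle lies in the plane with unit normal n̂ = (p₁ × p₂)/|p₁ × p₂|.
Here n̂_z ≈ +0.295; the vertex latitude is φ_max = arccos|n̂_z| ≈ 72.9°.
Check via Clairaut: cos φ_max = |cos φ₁| · sin C = cos(30.0°)·sin(19.9°) ≈ 0.295, again giving ≈ 72.9°.

≈ 73°N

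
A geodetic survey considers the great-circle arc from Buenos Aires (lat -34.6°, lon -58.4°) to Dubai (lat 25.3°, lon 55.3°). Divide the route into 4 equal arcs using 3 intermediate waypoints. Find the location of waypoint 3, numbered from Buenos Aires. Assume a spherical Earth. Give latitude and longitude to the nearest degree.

Write both endpoints as unit vectors p₁, p₂ with components (cos φ cos λ, cos φ sin λ, sin φ).
The central angle between the endpoints is δ = arccos(p₁·p₂) ≈ 2.143 rad (122.8°).
Interpolate at f = 3/4 with slerp weights a = sin((1−f)δ)/sin δ ≈ 0.607, b = sin(fδ)/sin δ ≈ 1.189.
p = a·p₁ + b·p₂ ≈ (0.874, 0.458, 0.163); φ = arcsin(p_z) ≈ 9.39°, λ = atan2(p_y, p_x) ≈ 27.65°.

≈ lat 9°, lon 28°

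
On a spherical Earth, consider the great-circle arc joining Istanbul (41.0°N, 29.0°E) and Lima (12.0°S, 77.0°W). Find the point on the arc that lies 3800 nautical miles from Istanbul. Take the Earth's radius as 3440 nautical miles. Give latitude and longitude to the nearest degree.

Convert each endpoint to a unit vector on the sphere (x = cos φ cos λ, y = cos φ sin λ, z = sin φ).
The central angle between the endpoints is δ = arccos(p₁·p₂) ≈ 1.918 rad (109.9°). The total great-circle distance is δ·R ≈ 1.918 × 3440 ≈ 6597 nmi, so the target fraction is f = 3800/6597 ≈ 0.576.
Interpolate at f ≈ 0.576 with slerp weights a = sin((1−f)δ)/sin δ ≈ 0.772, b = sin(fδ)/sin δ ≈ 0.950.
p = a·p₁ + b·p₂ ≈ (0.719, -0.623, 0.309); φ = arcsin(p_z) ≈ 18.01°, λ = atan2(p_y, p_x) ≈ -40.90°.

≈ 18°N, 41°W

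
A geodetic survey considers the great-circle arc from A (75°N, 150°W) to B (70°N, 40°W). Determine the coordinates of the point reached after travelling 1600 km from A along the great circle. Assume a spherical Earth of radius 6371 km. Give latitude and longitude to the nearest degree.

From cos δ = sin φ₁ sin φ₂ + cos φ₁ cos φ₂ cos Δλ, the central angle is δ ≈ 0.500 rad (28.7°). The total great-circle distance is δ·R ≈ 0.500 × 6371 ≈ 3188 km, so the target fraction is f = 1600/3188 ≈ 0.502.
Interpolate at f ≈ 0.502 with slerp weights a = sin((1−f)δ)/sin δ ≈ 0.514, b = sin(fδ)/sin δ ≈ 0.518.
p = a·p₁ + b·p₂ ≈ (0.020, -0.180, 0.983); φ = arcsin(p_z) ≈ 79.54°, λ = atan2(p_y, p_x) ≈ -83.53°.

≈ (80°N, 84°W)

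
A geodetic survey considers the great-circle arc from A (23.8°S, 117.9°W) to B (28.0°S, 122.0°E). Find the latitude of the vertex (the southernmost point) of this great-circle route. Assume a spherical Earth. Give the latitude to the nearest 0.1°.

≈ 44.3°S

The great circle lies in the plane with unit normal n̂ = (p₁ × p₂)/|p₁ × p₂|.
Here n̂_z ≈ -0.716; the vertex latitude is φ_max = arccos|n̂_z| ≈ 44.3°.
Check via Clairaut: cos φ_max = |cos φ₁| · sin C = cos(23.8°)·sin(128.5°) ≈ 0.716, again giving ≈ 44.3°.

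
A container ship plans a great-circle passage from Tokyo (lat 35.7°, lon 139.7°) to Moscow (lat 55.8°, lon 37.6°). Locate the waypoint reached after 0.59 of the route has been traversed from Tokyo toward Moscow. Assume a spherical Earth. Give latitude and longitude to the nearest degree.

The haversine formula gives a central angle δ ≈ 1.173 rad (67.2°) between the endpoints.
Interpolate at f = 0.59 with slerp weights a = sin((1−f)δ)/sin δ ≈ 0.502, b = sin(fδ)/sin δ ≈ 0.692.
p = a·p₁ + b·p₂ ≈ (-0.003, 0.501, 0.865); φ = arcsin(p_z) ≈ 59.93°, λ = atan2(p_y, p_x) ≈ 90.29°.

≈ lat 60°, lon 90°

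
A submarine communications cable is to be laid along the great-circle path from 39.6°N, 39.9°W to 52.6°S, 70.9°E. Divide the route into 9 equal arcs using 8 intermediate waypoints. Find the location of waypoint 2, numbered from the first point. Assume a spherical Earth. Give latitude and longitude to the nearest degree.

≈ 18°N, 17°W

Write both endpoints as unit vectors p₁, p₂ with components (cos φ cos λ, cos φ sin λ, sin φ).
The central angle between the endpoints is δ = arccos(p₁·p₂) ≈ 2.308 rad (132.3°).
Interpolate at f = 2/9 with slerp weights a = sin((1−f)δ)/sin δ ≈ 1.317, b = sin(fδ)/sin δ ≈ 0.663.
p = a·p₁ + b·p₂ ≈ (0.910, -0.270, 0.313); φ = arcsin(p_z) ≈ 18.23°, λ = atan2(p_y, p_x) ≈ -16.54°.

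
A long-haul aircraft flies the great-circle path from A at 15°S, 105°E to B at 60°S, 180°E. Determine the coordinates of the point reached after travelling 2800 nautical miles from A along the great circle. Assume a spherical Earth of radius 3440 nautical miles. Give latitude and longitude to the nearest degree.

≈ 51°S, 142°E

Write both endpoints as unit vectors p₁, p₂ with components (cos φ cos λ, cos φ sin λ, sin φ).
The central angle between the endpoints is δ = arccos(p₁·p₂) ≈ 1.214 rad (69.6°). The total great-circle distance is δ·R ≈ 1.214 × 3440 ≈ 4177 nmi, so the target fraction is f = 2800/4177 ≈ 0.670.
Interpolate at f ≈ 0.670 with slerp weights a = sin((1−f)δ)/sin δ ≈ 0.416, b = sin(fδ)/sin δ ≈ 0.776.
p = a·p₁ + b·p₂ ≈ (-0.492, 0.388, -0.779); φ = arcsin(p_z) ≈ -51.21°, λ = atan2(p_y, p_x) ≈ 141.74°.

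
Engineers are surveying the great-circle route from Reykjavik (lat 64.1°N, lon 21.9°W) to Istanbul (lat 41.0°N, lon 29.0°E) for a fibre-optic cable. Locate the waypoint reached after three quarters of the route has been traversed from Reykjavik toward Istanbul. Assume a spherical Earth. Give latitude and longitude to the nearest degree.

The haversine formula gives a central angle δ ≈ 0.647 rad (37.1°) between the endpoints.
Interpolate at f = 3/4 with slerp weights a = sin((1−f)δ)/sin δ ≈ 0.267, b = sin(fδ)/sin δ ≈ 0.774.
p = a·p₁ + b·p₂ ≈ (0.619, 0.240, 0.748); φ = arcsin(p_z) ≈ 48.41°, λ = atan2(p_y, p_x) ≈ 21.16°.

≈ lat 48°N, lon 21°E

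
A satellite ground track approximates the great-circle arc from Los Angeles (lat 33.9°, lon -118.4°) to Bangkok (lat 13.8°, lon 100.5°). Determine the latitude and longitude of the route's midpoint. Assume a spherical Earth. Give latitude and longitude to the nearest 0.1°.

≈ lat 52.3°, lon 158.5°

The haversine formula gives a central angle δ ≈ 2.088 rad (119.6°) between the endpoints.
Interpolate at f = 1/2 with slerp weights a = sin((1−f)δ)/sin δ ≈ 0.994, b = sin(fδ)/sin δ ≈ 0.994.
p = a·p₁ + b·p₂ ≈ (-0.568, 0.223, 0.792); φ = arcsin(p_z) ≈ 52.35°, λ = atan2(p_y, p_x) ≈ 158.54°.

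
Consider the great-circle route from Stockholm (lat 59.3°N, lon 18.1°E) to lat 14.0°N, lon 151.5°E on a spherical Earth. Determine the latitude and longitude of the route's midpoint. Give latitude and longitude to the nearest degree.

Convert each endpoint to a unit vector on the sphere (x = cos φ cos λ, y = cos φ sin λ, z = sin φ).
The central angle between the endpoints is δ = arccos(p₁·p₂) ≈ 1.704 rad (97.6°).
Interpolate at f = 1/2 with slerp weights a = sin((1−f)δ)/sin δ ≈ 0.759, b = sin(fδ)/sin δ ≈ 0.759.
p = a·p₁ + b·p₂ ≈ (-0.279, 0.472, 0.836); φ = arcsin(p_z) ≈ 56.76°, λ = atan2(p_y, p_x) ≈ 120.59°.

≈ lat 57°N, lon 121°E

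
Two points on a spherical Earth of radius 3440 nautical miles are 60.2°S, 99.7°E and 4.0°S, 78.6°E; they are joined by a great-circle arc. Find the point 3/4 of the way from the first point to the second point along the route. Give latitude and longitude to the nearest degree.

≈ 18°S, 82°E

Write both endpoints as unit vectors p₁, p₂ with components (cos φ cos λ, cos φ sin λ, sin φ).
The central angle between the endpoints is δ = arccos(p₁·p₂) ≈ 1.020 rad (58.5°).
Interpolate at f = 3/4 with slerp weights a = sin((1−f)δ)/sin δ ≈ 0.296, b = sin(fδ)/sin δ ≈ 0.813.
p = a·p₁ + b·p₂ ≈ (0.135, 0.940, -0.314); φ = arcsin(p_z) ≈ -18.28°, λ = atan2(p_y, p_x) ≈ 81.80°.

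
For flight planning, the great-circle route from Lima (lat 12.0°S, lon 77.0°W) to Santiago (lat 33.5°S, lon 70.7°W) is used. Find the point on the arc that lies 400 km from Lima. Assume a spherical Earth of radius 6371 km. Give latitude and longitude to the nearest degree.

≈ lat 15°S, lon 76°W

Convert each endpoint to a unit vector on the sphere (x = cos φ cos λ, y = cos φ sin λ, z = sin φ).
The central angle between the endpoints is δ = arccos(p₁·p₂) ≈ 0.388 rad (22.3°). The total great-circle distance is δ·R ≈ 0.388 × 6371 ≈ 2475 km, so the target fraction is f = 400/2475 ≈ 0.162.
Interpolate at f ≈ 0.162 with slerp weights a = sin((1−f)δ)/sin δ ≈ 0.845, b = sin(fδ)/sin δ ≈ 0.166.
p = a·p₁ + b·p₂ ≈ (0.232, -0.935, -0.267); φ = arcsin(p_z) ≈ -15.49°, λ = atan2(p_y, p_x) ≈ -76.10°.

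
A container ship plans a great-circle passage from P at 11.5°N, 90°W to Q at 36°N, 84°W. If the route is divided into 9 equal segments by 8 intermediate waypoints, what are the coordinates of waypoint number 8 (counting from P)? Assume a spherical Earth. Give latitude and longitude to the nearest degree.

Convert each endpoint to a unit vector on the sphere (x = cos φ cos λ, y = cos φ sin λ, z = sin φ).
The central angle between the endpoints is δ = arccos(p₁·p₂) ≈ 0.438 rad (25.1°).
Interpolate at f = 8/9 with slerp weights a = sin((1−f)δ)/sin δ ≈ 0.115, b = sin(fδ)/sin δ ≈ 0.895.
p = a·p₁ + b·p₂ ≈ (0.076, -0.832, 0.549); φ = arcsin(p_z) ≈ 33.29°, λ = atan2(p_y, p_x) ≈ -84.81°.

≈ 33°N, 85°W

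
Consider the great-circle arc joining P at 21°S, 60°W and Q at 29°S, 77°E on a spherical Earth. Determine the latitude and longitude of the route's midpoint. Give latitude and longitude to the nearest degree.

≈ 52°S, 4°E

Write both endpoints as unit vectors p₁, p₂ with components (cos φ cos λ, cos φ sin λ, sin φ).
The central angle between the endpoints is δ = arccos(p₁·p₂) ≈ 2.008 rad (115.1°).
Interpolate at f = 1/2 with slerp weights a = sin((1−f)δ)/sin δ ≈ 0.931, b = sin(fδ)/sin δ ≈ 0.931.
p = a·p₁ + b·p₂ ≈ (0.618, 0.041, -0.785); φ = arcsin(p_z) ≈ -51.74°, λ = atan2(p_y, p_x) ≈ 3.77°.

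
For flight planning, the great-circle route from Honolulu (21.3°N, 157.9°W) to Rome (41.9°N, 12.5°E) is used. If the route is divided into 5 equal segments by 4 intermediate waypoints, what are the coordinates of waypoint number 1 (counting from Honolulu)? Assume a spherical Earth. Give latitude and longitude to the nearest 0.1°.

≈ (44.3°N, 153.5°W)

Convert each endpoint to a unit vector on the sphere (x = cos φ cos λ, y = cos φ sin λ, z = sin φ).
The central angle between the endpoints is δ = arccos(p₁·p₂) ≈ 2.028 rad (116.2°).
Interpolate at f = 1/5 with slerp weights a = sin((1−f)δ)/sin δ ≈ 1.113, b = sin(fδ)/sin δ ≈ 0.440.
p = a·p₁ + b·p₂ ≈ (-0.641, -0.319, 0.698); φ = arcsin(p_z) ≈ 44.25°, λ = atan2(p_y, p_x) ≈ -153.53°.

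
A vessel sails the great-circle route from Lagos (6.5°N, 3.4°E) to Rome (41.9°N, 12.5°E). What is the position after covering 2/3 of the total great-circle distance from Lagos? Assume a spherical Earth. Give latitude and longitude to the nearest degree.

Write both endpoints as unit vectors p₁, p₂ with components (cos φ cos λ, cos φ sin λ, sin φ).
The central angle between the endpoints is δ = arccos(p₁·p₂) ≈ 0.634 rad (36.3°).
Interpolate at f = 2/3 with slerp weights a = sin((1−f)δ)/sin δ ≈ 0.354, b = sin(fδ)/sin δ ≈ 0.692.
p = a·p₁ + b·p₂ ≈ (0.854, 0.132, 0.503); φ = arcsin(p_z) ≈ 30.17°, λ = atan2(p_y, p_x) ≈ 8.81°.

≈ 30°N, 9°E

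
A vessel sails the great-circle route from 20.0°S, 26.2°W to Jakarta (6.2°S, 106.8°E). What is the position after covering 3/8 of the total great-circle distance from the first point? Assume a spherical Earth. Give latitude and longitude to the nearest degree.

≈ 31°S, 26°E

Write both endpoints as unit vectors p₁, p₂ with components (cos φ cos λ, cos φ sin λ, sin φ).
The central angle between the endpoints is δ = arccos(p₁·p₂) ≈ 2.215 rad (126.9°).
Interpolate at f = 3/8 with slerp weights a = sin((1−f)δ)/sin δ ≈ 1.228, b = sin(fδ)/sin δ ≈ 0.923.
p = a·p₁ + b·p₂ ≈ (0.771, 0.369, -0.520); φ = arcsin(p_z) ≈ -31.32°, λ = atan2(p_y, p_x) ≈ 25.57°.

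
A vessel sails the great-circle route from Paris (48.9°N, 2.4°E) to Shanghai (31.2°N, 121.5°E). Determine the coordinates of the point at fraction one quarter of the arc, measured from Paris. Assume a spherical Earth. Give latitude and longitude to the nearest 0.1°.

From cos δ = sin φ₁ sin φ₂ + cos φ₁ cos φ₂ cos Δλ, the central angle is δ ≈ 1.454 rad (83.3°).
Interpolate at f = 1/4 with slerp weights a = sin((1−f)δ)/sin δ ≈ 0.893, b = sin(fδ)/sin δ ≈ 0.358.
p = a·p₁ + b·p₂ ≈ (0.426, 0.286, 0.858); φ = arcsin(p_z) ≈ 59.12°, λ = atan2(p_y, p_x) ≈ 33.81°.

≈ (59.1°N, 33.8°E)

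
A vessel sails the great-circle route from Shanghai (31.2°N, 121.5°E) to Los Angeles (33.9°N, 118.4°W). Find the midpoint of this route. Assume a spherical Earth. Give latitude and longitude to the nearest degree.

Write both endpoints as unit vectors p₁, p₂ with components (cos φ cos λ, cos φ sin λ, sin φ).
The central angle between the endpoints is δ = arccos(p₁·p₂) ≈ 1.638 rad (93.8°).
Interpolate at f = 1/2 with slerp weights a = sin((1−f)δ)/sin δ ≈ 0.732, b = sin(fδ)/sin δ ≈ 0.732.
p = a·p₁ + b·p₂ ≈ (-0.616, -0.001, 0.788); φ = arcsin(p_z) ≈ 51.96°, λ = atan2(p_y, p_x) ≈ -179.95°.

≈ (52°N, 180°E)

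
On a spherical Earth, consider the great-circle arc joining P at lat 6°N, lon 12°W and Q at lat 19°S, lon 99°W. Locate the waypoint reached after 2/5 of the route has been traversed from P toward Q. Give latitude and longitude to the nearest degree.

≈ lat 6°S, lon 46°W

Convert each endpoint to a unit vector on the sphere (x = cos φ cos λ, y = cos φ sin λ, z = sin φ).
The central angle between the endpoints is δ = arccos(p₁·p₂) ≈ 1.556 rad (89.1°).
Interpolate at f = 2/5 with slerp weights a = sin((1−f)δ)/sin δ ≈ 0.804, b = sin(fδ)/sin δ ≈ 0.583.
p = a·p₁ + b·p₂ ≈ (0.696, -0.711, -0.106); φ = arcsin(p_z) ≈ -6.07°, λ = atan2(p_y, p_x) ≈ -45.61°.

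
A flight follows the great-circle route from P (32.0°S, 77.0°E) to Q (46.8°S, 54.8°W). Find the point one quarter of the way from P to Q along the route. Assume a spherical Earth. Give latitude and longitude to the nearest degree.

Write both endpoints as unit vectors p₁, p₂ with components (cos φ cos λ, cos φ sin λ, sin φ).
The central angle between the endpoints is δ = arccos(p₁·p₂) ≈ 1.571 rad (90.0°).
Interpolate at f = 1/4 with slerp weights a = sin((1−f)δ)/sin δ ≈ 0.924, b = sin(fδ)/sin δ ≈ 0.383.
p = a·p₁ + b·p₂ ≈ (0.327, 0.549, -0.769); φ = arcsin(p_z) ≈ -50.24°, λ = atan2(p_y, p_x) ≈ 59.21°.

≈ (50°S, 59°E)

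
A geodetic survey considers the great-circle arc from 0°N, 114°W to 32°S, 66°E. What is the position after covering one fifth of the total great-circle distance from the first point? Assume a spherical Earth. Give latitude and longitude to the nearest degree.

≈ 30°S, 114°W

Write both endpoints as unit vectors p₁, p₂ with components (cos φ cos λ, cos φ sin λ, sin φ).
The central angle between the endpoints is δ = arccos(p₁·p₂) ≈ 2.583 rad (148.0°).
Interpolate at f = 1/5 with slerp weights a = sin((1−f)δ)/sin δ ≈ 1.660, b = sin(fδ)/sin δ ≈ 0.932.
p = a·p₁ + b·p₂ ≈ (-0.354, -0.794, -0.494); φ = arcsin(p_z) ≈ -29.60°, λ = atan2(p_y, p_x) ≈ -114.00°.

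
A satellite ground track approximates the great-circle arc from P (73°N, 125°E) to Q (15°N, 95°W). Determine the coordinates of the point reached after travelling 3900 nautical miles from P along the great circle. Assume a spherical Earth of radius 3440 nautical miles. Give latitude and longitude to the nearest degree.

≈ (38°N, 100°W)

Write both endpoints as unit vectors p₁, p₂ with components (cos φ cos λ, cos φ sin λ, sin φ).
The central angle between the endpoints is δ = arccos(p₁·p₂) ≈ 1.540 rad (88.2°). The total great-circle distance is δ·R ≈ 1.540 × 3440 ≈ 5296 nmi, so the target fraction is f = 3900/5296 ≈ 0.736.
Interpolate at f ≈ 0.736 with slerp weights a = sin((1−f)δ)/sin δ ≈ 0.395, b = sin(fδ)/sin δ ≈ 0.906.
p = a·p₁ + b·p₂ ≈ (-0.143, -0.778, 0.612); φ = arcsin(p_z) ≈ 37.76°, λ = atan2(p_y, p_x) ≈ -100.39°.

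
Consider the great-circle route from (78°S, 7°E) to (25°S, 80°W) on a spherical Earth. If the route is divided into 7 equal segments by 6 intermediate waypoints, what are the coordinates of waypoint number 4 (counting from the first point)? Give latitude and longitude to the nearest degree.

≈ (52°S, 70°W)

Convert each endpoint to a unit vector on the sphere (x = cos φ cos λ, y = cos φ sin λ, z = sin φ).
The central angle between the endpoints is δ = arccos(p₁·p₂) ≈ 1.134 rad (65.0°).
Interpolate at f = 4/7 with slerp weights a = sin((1−f)δ)/sin δ ≈ 0.515, b = sin(fδ)/sin δ ≈ 0.666.
p = a·p₁ + b·p₂ ≈ (0.211, -0.581, -0.786); φ = arcsin(p_z) ≈ -51.78°, λ = atan2(p_y, p_x) ≈ -70.04°.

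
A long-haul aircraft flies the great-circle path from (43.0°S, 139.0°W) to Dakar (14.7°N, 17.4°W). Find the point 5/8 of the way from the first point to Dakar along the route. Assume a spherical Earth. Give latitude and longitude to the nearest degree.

The haversine formula gives a central angle δ ≈ 2.146 rad (122.9°) between the endpoints.
Interpolate at f = 5/8 with slerp weights a = sin((1−f)δ)/sin δ ≈ 0.859, b = sin(fδ)/sin δ ≈ 1.160.
p = a·p₁ + b·p₂ ≈ (0.597, -0.748, -0.291); φ = arcsin(p_z) ≈ -16.93°, λ = atan2(p_y, p_x) ≈ -51.39°.

≈ (17°S, 51°W)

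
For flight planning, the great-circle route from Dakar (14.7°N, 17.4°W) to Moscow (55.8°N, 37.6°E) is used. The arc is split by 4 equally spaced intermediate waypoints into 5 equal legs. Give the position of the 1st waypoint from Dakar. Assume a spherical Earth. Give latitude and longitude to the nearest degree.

Write both endpoints as unit vectors p₁, p₂ with components (cos φ cos λ, cos φ sin λ, sin φ).
The central angle between the endpoints is δ = arccos(p₁·p₂) ≈ 1.022 rad (58.6°).
Interpolate at f = 1/5 with slerp weights a = sin((1−f)δ)/sin δ ≈ 0.855, b = sin(fδ)/sin δ ≈ 0.238.
p = a·p₁ + b·p₂ ≈ (0.895, -0.166, 0.414); φ = arcsin(p_z) ≈ 24.44°, λ = atan2(p_y, p_x) ≈ -10.49°.

≈ 24°N, 10°W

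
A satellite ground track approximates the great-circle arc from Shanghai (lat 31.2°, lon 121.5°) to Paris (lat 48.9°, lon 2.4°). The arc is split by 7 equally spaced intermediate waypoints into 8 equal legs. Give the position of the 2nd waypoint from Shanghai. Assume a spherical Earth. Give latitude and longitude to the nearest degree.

Write both endpoints as unit vectors p₁, p₂ with components (cos φ cos λ, cos φ sin λ, sin φ).
The central angle between the endpoints is δ = arccos(p₁·p₂) ≈ 1.454 rad (83.3°).
Interpolate at f = 2/8 with slerp weights a = sin((1−f)δ)/sin δ ≈ 0.893, b = sin(fδ)/sin δ ≈ 0.358.
p = a·p₁ + b·p₂ ≈ (-0.164, 0.661, 0.732); φ = arcsin(p_z) ≈ 47.07°, λ = atan2(p_y, p_x) ≈ 103.93°.

≈ lat 47°, lon 104°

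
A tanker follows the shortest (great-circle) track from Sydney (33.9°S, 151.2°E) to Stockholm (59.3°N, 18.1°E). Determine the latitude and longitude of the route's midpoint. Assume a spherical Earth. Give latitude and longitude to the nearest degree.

≈ 26°N, 113°E

Convert each endpoint to a unit vector on the sphere (x = cos φ cos λ, y = cos φ sin λ, z = sin φ).
The central angle between the endpoints is δ = arccos(p₁·p₂) ≈ 2.448 rad (140.3°).
Interpolate at f = 1/2 with slerp weights a = sin((1−f)δ)/sin δ ≈ 1.472, b = sin(fδ)/sin δ ≈ 1.472.
p = a·p₁ + b·p₂ ≈ (-0.356, 0.822, 0.445); φ = arcsin(p_z) ≈ 26.40°, λ = atan2(p_y, p_x) ≈ 113.43°.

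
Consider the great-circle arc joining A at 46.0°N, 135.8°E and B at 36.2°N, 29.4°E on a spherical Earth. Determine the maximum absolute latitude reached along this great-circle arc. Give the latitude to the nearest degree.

≈ 56°N

The great circle lies in the plane with unit normal n̂ = (p₁ × p₂)/|p₁ × p₂|.
Here n̂_z ≈ -0.558; the vertex latitude is φ_max = arccos|n̂_z| ≈ 56.1°.
Check via Clairaut: cos φ_max = |cos φ₁| · sin C = cos(46.0°)·sin(53.4°) ≈ 0.558, again giving ≈ 56.1°.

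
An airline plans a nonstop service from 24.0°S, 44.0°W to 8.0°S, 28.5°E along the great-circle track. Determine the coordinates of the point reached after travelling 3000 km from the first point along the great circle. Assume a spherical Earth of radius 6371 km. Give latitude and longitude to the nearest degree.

≈ 21°S, 15°W

Write both endpoints as unit vectors p₁, p₂ with components (cos φ cos λ, cos φ sin λ, sin φ).
The central angle between the endpoints is δ = arccos(p₁·p₂) ≈ 1.236 rad (70.8°). The total great-circle distance is δ·R ≈ 1.236 × 6371 ≈ 7874 km, so the target fraction is f = 3000/7874 ≈ 0.381.
Interpolate at f ≈ 0.381 with slerp weights a = sin((1−f)δ)/sin δ ≈ 0.733, b = sin(fδ)/sin δ ≈ 0.480.
p = a·p₁ + b·p₂ ≈ (0.900, -0.238, -0.365); φ = arcsin(p_z) ≈ -21.41°, λ = atan2(p_y, p_x) ≈ -14.84°.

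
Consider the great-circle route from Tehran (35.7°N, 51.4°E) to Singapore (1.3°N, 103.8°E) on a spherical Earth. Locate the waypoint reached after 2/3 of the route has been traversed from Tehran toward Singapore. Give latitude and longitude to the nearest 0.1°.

≈ 14.3°N, 88.7°E

The haversine formula gives a central angle δ ≈ 1.037 rad (59.4°) between the endpoints.
Interpolate at f = 2/3 with slerp weights a = sin((1−f)δ)/sin δ ≈ 0.394, b = sin(fδ)/sin δ ≈ 0.741.
p = a·p₁ + b·p₂ ≈ (0.023, 0.969, 0.246); φ = arcsin(p_z) ≈ 14.27°, λ = atan2(p_y, p_x) ≈ 88.65°.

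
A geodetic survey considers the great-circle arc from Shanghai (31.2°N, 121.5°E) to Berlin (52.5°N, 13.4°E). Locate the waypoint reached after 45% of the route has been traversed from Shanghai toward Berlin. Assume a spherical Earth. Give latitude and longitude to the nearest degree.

≈ 54°N, 86°E

Write both endpoints as unit vectors p₁, p₂ with components (cos φ cos λ, cos φ sin λ, sin φ).
The central angle between the endpoints is δ = arccos(p₁·p₂) ≈ 1.319 rad (75.6°).
Interpolate at f = 0.45 with slerp weights a = sin((1−f)δ)/sin δ ≈ 0.685, b = sin(fδ)/sin δ ≈ 0.578.
p = a·p₁ + b·p₂ ≈ (0.036, 0.581, 0.813); φ = arcsin(p_z) ≈ 54.39°, λ = atan2(p_y, p_x) ≈ 86.47°.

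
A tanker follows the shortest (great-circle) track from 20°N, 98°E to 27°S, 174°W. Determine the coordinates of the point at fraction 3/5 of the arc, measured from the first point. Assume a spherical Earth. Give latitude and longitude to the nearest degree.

≈ 10°S, 149°E

Write both endpoints as unit vectors p₁, p₂ with components (cos φ cos λ, cos φ sin λ, sin φ).
The central angle between the endpoints is δ = arccos(p₁·p₂) ≈ 1.697 rad (97.2°).
Interpolate at f = 3/5 with slerp weights a = sin((1−f)δ)/sin δ ≈ 0.633, b = sin(fδ)/sin δ ≈ 0.858.
p = a·p₁ + b·p₂ ≈ (-0.843, 0.509, -0.173); φ = arcsin(p_z) ≈ -9.97°, λ = atan2(p_y, p_x) ≈ 148.88°.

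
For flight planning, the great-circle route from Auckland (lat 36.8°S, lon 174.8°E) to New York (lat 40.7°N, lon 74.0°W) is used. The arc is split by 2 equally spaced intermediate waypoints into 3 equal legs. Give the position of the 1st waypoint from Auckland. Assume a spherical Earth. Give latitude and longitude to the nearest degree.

≈ lat 11°S, lon 147°W

From cos δ = sin φ₁ sin φ₂ + cos φ₁ cos φ₂ cos Δλ, the central angle is δ ≈ 2.227 rad (127.6°).
Interpolate at f = 1/3 with slerp weights a = sin((1−f)δ)/sin δ ≈ 1.257, b = sin(fδ)/sin δ ≈ 0.853.
p = a·p₁ + b·p₂ ≈ (-0.824, -0.531, -0.197); φ = arcsin(p_z) ≈ -11.35°, λ = atan2(p_y, p_x) ≈ -147.24°.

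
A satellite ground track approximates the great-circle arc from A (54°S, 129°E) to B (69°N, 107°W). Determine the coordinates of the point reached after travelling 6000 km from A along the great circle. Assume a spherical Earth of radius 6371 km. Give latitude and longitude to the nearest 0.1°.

Write both endpoints as unit vectors p₁, p₂ with components (cos φ cos λ, cos φ sin λ, sin φ).
The central angle between the endpoints is δ = arccos(p₁·p₂) ≈ 2.632 rad (150.8°). The total great-circle distance is δ·R ≈ 2.632 × 6371 ≈ 16770 km, so the target fraction is f = 6000/16770 ≈ 0.358.
Interpolate at f ≈ 0.358 with slerp weights a = sin((1−f)δ)/sin δ ≈ 2.036, b = sin(fδ)/sin δ ≈ 1.658.
p = a·p₁ + b·p₂ ≈ (-0.927, 0.362, -0.099); φ = arcsin(p_z) ≈ -5.69°, λ = atan2(p_y, p_x) ≈ 158.68°.

≈ (5.7°S, 158.7°E)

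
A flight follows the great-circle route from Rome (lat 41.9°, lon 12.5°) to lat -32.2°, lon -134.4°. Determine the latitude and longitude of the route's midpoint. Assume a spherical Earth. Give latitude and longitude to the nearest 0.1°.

Convert each endpoint to a unit vector on the sphere (x = cos φ cos λ, y = cos φ sin λ, z = sin φ).
The central angle between the endpoints is δ = arccos(p₁·p₂) ≈ 2.654 rad (152.1°).
Interpolate at f = 1/2 with slerp weights a = sin((1−f)δ)/sin δ ≈ 2.072, b = sin(fδ)/sin δ ≈ 2.072.
p = a·p₁ + b·p₂ ≈ (0.279, -0.919, 0.280); φ = arcsin(p_z) ≈ 16.24°, λ = atan2(p_y, p_x) ≈ -73.11°.

≈ lat 16.2°, lon -73.1°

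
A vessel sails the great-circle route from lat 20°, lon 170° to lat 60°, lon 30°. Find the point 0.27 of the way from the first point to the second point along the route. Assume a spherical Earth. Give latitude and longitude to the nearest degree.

≈ lat 44°, lon 159°

Write both endpoints as unit vectors p₁, p₂ with components (cos φ cos λ, cos φ sin λ, sin φ).
The central angle between the endpoints is δ = arccos(p₁·p₂) ≈ 1.635 rad (93.7°).
Interpolate at f = 0.27 with slerp weights a = sin((1−f)δ)/sin δ ≈ 0.931, b = sin(fδ)/sin δ ≈ 0.428.
p = a·p₁ + b·p₂ ≈ (-0.677, 0.259, 0.689); φ = arcsin(p_z) ≈ 43.57°, λ = atan2(p_y, p_x) ≈ 159.06°.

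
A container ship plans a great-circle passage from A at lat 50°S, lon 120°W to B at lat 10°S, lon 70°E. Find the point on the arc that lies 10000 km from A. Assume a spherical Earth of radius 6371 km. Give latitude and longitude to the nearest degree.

Convert each endpoint to a unit vector on the sphere (x = cos φ cos λ, y = cos φ sin λ, z = sin φ).
The central angle between the endpoints is δ = arccos(p₁·p₂) ≈ 2.083 rad (119.4°). The total great-circle distance is δ·R ≈ 2.083 × 6371 ≈ 13273 km, so the target fraction is f = 10000/13273 ≈ 0.753.
Interpolate at f ≈ 0.753 with slerp weights a = sin((1−f)δ)/sin δ ≈ 0.564, b = sin(fδ)/sin δ ≈ 1.147.
p = a·p₁ + b·p₂ ≈ (0.205, 0.748, -0.631); φ = arcsin(p_z) ≈ -39.14°, λ = atan2(p_y, p_x) ≈ 74.65°.

≈ lat 39°S, lon 75°E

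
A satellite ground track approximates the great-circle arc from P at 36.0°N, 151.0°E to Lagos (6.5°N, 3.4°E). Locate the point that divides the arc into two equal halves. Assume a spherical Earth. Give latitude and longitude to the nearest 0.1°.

≈ 52.7°N, 57.8°E

From cos δ = sin φ₁ sin φ₂ + cos φ₁ cos φ₂ cos Δλ, the central angle is δ ≈ 2.230 rad (127.7°).
Interpolate at f = 1/2 with slerp weights a = sin((1−f)δ)/sin δ ≈ 1.135, b = sin(fδ)/sin δ ≈ 1.135.
p = a·p₁ + b·p₂ ≈ (0.323, 0.512, 0.796); φ = arcsin(p_z) ≈ 52.74°, λ = atan2(p_y, p_x) ≈ 57.79°.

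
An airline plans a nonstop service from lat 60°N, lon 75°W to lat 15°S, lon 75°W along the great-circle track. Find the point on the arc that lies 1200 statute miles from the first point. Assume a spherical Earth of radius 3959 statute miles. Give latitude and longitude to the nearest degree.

Write both endpoints as unit vectors p₁, p₂ with components (cos φ cos λ, cos φ sin λ, sin φ).
The central angle between the endpoints is δ = arccos(p₁·p₂) ≈ 1.309 rad (75.0°). The total great-circle distance is δ·R ≈ 1.309 × 3959 ≈ 5182 mi, so the target fraction is f = 1200/5182 ≈ 0.232.
Interpolate at f ≈ 0.232 with slerp weights a = sin((1−f)δ)/sin δ ≈ 0.874, b = sin(fδ)/sin δ ≈ 0.309.
p = a·p₁ + b·p₂ ≈ (0.190, -0.711, 0.677); φ = arcsin(p_z) ≈ 42.63°, λ = atan2(p_y, p_x) ≈ -75.00°.

≈ lat 43°N, lon 75°W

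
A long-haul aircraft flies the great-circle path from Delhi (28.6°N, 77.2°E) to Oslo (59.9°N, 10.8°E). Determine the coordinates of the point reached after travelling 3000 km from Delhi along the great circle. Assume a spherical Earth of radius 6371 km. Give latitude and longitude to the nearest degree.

≈ 49°N, 54°E

Write both endpoints as unit vectors p₁, p₂ with components (cos φ cos λ, cos φ sin λ, sin φ).
The central angle between the endpoints is δ = arccos(p₁·p₂) ≈ 0.939 rad (53.8°). The total great-circle distance is δ·R ≈ 0.939 × 6371 ≈ 5984 km, so the target fraction is f = 3000/5984 ≈ 0.501.
Interpolate at f ≈ 0.501 with slerp weights a = sin((1−f)δ)/sin δ ≈ 0.559, b = sin(fδ)/sin δ ≈ 0.562.
p = a·p₁ + b·p₂ ≈ (0.386, 0.532, 0.754); φ = arcsin(p_z) ≈ 48.94°, λ = atan2(p_y, p_x) ≈ 54.04°.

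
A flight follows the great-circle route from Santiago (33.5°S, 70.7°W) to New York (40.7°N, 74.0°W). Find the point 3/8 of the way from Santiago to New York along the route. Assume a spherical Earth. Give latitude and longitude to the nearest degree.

Convert each endpoint to a unit vector on the sphere (x = cos φ cos λ, y = cos φ sin λ, z = sin φ).
The central angle between the endpoints is δ = arccos(p₁·p₂) ≈ 1.296 rad (74.3°).
Interpolate at f = 3/8 with slerp weights a = sin((1−f)δ)/sin δ ≈ 0.753, b = sin(fδ)/sin δ ≈ 0.485.
p = a·p₁ + b·p₂ ≈ (0.309, -0.946, -0.099); φ = arcsin(p_z) ≈ -5.67°, λ = atan2(p_y, p_x) ≈ -71.92°.

≈ (6°S, 72°W)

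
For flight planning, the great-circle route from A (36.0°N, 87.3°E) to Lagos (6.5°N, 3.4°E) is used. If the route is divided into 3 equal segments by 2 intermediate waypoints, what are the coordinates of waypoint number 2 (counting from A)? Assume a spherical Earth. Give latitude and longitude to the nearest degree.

≈ (21°N, 27°E)

Convert each endpoint to a unit vector on the sphere (x = cos φ cos λ, y = cos φ sin λ, z = sin φ).
The central angle between the endpoints is δ = arccos(p₁·p₂) ≈ 1.418 rad (81.3°).
Interpolate at f = 2/3 with slerp weights a = sin((1−f)δ)/sin δ ≈ 0.461, b = sin(fδ)/sin δ ≈ 0.820.
p = a·p₁ + b·p₂ ≈ (0.831, 0.421, 0.364); φ = arcsin(p_z) ≈ 21.32°, λ = atan2(p_y, p_x) ≈ 26.84°.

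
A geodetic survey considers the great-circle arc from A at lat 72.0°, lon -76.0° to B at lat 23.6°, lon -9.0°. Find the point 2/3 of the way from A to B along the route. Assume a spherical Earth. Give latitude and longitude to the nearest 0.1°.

≈ lat 42.4°, lon -17.8°

Convert each endpoint to a unit vector on the sphere (x = cos φ cos λ, y = cos φ sin λ, z = sin φ).
The central angle between the endpoints is δ = arccos(p₁·p₂) ≈ 1.057 rad (60.6°).
Interpolate at f = 2/3 with slerp weights a = sin((1−f)δ)/sin δ ≈ 0.396, b = sin(fδ)/sin δ ≈ 0.744.
p = a·p₁ + b·p₂ ≈ (0.703, -0.225, 0.675); φ = arcsin(p_z) ≈ 42.43°, λ = atan2(p_y, p_x) ≈ -17.78°.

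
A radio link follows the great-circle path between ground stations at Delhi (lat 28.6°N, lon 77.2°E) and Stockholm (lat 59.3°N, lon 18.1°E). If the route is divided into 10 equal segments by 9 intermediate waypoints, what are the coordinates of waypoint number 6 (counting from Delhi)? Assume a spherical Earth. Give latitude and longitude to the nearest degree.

≈ lat 51°N, lon 50°E

Write both endpoints as unit vectors p₁, p₂ with components (cos φ cos λ, cos φ sin λ, sin φ).
The central angle between the endpoints is δ = arccos(p₁·p₂) ≈ 0.874 rad (50.1°).
Interpolate at f = 6/10 with slerp weights a = sin((1−f)δ)/sin δ ≈ 0.447, b = sin(fδ)/sin δ ≈ 0.653.
p = a·p₁ + b·p₂ ≈ (0.404, 0.486, 0.775); φ = arcsin(p_z) ≈ 50.82°, λ = atan2(p_y, p_x) ≈ 50.28°.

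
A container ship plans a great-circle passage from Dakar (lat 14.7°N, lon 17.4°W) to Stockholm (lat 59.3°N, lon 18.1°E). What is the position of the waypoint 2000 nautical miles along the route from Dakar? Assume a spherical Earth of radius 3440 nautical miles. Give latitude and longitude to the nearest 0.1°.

Write both endpoints as unit vectors p₁, p₂ with components (cos φ cos λ, cos φ sin λ, sin φ).
The central angle between the endpoints is δ = arccos(p₁·p₂) ≈ 0.902 rad (51.7°). The total great-circle distance is δ·R ≈ 0.902 × 3440 ≈ 3102 nmi, so the target fraction is f = 2000/3102 ≈ 0.645.
Interpolate at f ≈ 0.645 with slerp weights a = sin((1−f)δ)/sin δ ≈ 0.401, b = sin(fδ)/sin δ ≈ 0.700.
p = a·p₁ + b·p₂ ≈ (0.710, -0.005, 0.704); φ = arcsin(p_z) ≈ 44.74°, λ = atan2(p_y, p_x) ≈ -0.41°.

≈ lat 44.7°N, lon 0.4°W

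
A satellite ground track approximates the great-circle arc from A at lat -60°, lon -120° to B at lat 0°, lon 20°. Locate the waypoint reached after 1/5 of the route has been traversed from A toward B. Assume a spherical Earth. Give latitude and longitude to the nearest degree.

The haversine formula gives a central angle δ ≈ 1.964 rad (112.5°) between the endpoints.
Interpolate at f = 1/5 with slerp weights a = sin((1−f)δ)/sin δ ≈ 1.083, b = sin(fδ)/sin δ ≈ 0.414.
p = a·p₁ + b·p₂ ≈ (0.119, -0.327, -0.938); φ = arcsin(p_z) ≈ -69.64°, λ = atan2(p_y, p_x) ≈ -70.05°.

≈ lat -70°, lon -70°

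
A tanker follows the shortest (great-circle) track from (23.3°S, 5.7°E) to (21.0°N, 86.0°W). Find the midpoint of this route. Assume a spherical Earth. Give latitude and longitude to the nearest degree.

≈ (2°S, 41°W)

From cos δ = sin φ₁ sin φ₂ + cos φ₁ cos φ₂ cos Δλ, the central angle is δ ≈ 1.739 rad (99.6°).
Interpolate at f = 1/2 with slerp weights a = sin((1−f)δ)/sin δ ≈ 0.775, b = sin(fδ)/sin δ ≈ 0.775.
p = a·p₁ + b·p₂ ≈ (0.759, -0.651, -0.029); φ = arcsin(p_z) ≈ -1.65°, λ = atan2(p_y, p_x) ≈ -40.63°.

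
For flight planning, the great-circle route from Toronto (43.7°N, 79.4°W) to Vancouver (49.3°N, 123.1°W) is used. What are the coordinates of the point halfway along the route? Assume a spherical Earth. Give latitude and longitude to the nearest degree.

Convert each endpoint to a unit vector on the sphere (x = cos φ cos λ, y = cos φ sin λ, z = sin φ).
The central angle between the endpoints is δ = arccos(p₁·p₂) ≈ 0.526 rad (30.2°).
Interpolate at f = 1/2 with slerp weights a = sin((1−f)δ)/sin δ ≈ 0.518, b = sin(fδ)/sin δ ≈ 0.518.
p = a·p₁ + b·p₂ ≈ (-0.116, -0.651, 0.750); φ = arcsin(p_z) ≈ 48.62°, λ = atan2(p_y, p_x) ≈ -100.07°.

≈ (49°N, 100°W)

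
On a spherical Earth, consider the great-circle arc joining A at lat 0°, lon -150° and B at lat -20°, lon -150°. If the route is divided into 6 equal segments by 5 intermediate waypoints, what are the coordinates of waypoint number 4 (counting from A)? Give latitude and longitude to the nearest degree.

≈ lat -13°, lon -150°

The haversine formula gives a central angle δ ≈ 0.349 rad (20.0°) between the endpoints.
Interpolate at f = 4/6 with slerp weights a = sin((1−f)δ)/sin δ ≈ 0.339, b = sin(fδ)/sin δ ≈ 0.674.
p = a·p₁ + b·p₂ ≈ (-0.843, -0.487, -0.231); φ = arcsin(p_z) ≈ -13.33°, λ = atan2(p_y, p_x) ≈ -150.00°.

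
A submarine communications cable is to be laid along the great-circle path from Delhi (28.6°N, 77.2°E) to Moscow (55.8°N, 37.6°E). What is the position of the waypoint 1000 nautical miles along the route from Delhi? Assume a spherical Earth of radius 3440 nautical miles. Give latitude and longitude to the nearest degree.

≈ 42°N, 65°E

The haversine formula gives a central angle δ ≈ 0.682 rad (39.1°) between the endpoints. The total great-circle distance is δ·R ≈ 0.682 × 3440 ≈ 2347 nmi, so the target fraction is f = 1000/2347 ≈ 0.426.
Interpolate at f ≈ 0.426 with slerp weights a = sin((1−f)δ)/sin δ ≈ 0.605, b = sin(fδ)/sin δ ≈ 0.455.
p = a·p₁ + b·p₂ ≈ (0.320, 0.674, 0.666); φ = arcsin(p_z) ≈ 41.73°, λ = atan2(p_y, p_x) ≈ 64.59°.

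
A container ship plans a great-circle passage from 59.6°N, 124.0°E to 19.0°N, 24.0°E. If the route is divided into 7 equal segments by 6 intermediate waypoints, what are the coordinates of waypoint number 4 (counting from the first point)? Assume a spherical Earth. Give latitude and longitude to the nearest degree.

≈ 46°N, 48°E

Convert each endpoint to a unit vector on the sphere (x = cos φ cos λ, y = cos φ sin λ, z = sin φ).
The central angle between the endpoints is δ = arccos(p₁·p₂) ≈ 1.372 rad (78.6°).
Interpolate at f = 4/7 with slerp weights a = sin((1−f)δ)/sin δ ≈ 0.566, b = sin(fδ)/sin δ ≈ 0.720.
p = a·p₁ + b·p₂ ≈ (0.462, 0.514, 0.722); φ = arcsin(p_z) ≈ 46.26°, λ = atan2(p_y, p_x) ≈ 48.07°.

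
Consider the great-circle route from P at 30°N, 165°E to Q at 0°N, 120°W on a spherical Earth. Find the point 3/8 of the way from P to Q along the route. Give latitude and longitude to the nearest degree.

≈ 22°N, 164°W

Convert each endpoint to a unit vector on the sphere (x = cos φ cos λ, y = cos φ sin λ, z = sin φ).
The central angle between the endpoints is δ = arccos(p₁·p₂) ≈ 1.345 rad (77.0°).
Interpolate at f = 3/8 with slerp weights a = sin((1−f)δ)/sin δ ≈ 0.764, b = sin(fδ)/sin δ ≈ 0.496.
p = a·p₁ + b·p₂ ≈ (-0.887, -0.258, 0.382); φ = arcsin(p_z) ≈ 22.47°, λ = atan2(p_y, p_x) ≈ -163.79°.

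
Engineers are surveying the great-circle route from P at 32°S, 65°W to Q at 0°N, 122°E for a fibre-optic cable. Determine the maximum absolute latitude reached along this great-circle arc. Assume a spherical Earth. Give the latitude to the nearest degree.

The great circle lies in the plane with unit normal n̂ = (p₁ × p₂)/|p₁ × p₂|.
Here n̂_z ≈ -0.191; the vertex latitude is φ_max = arccos|n̂_z| ≈ 79.0°.
Check via Clairaut: cos φ_max = |cos φ₁| · sin C = cos(32.0°)·sin(167.0°) ≈ 0.191, again giving ≈ 79.0°.

≈ 79°S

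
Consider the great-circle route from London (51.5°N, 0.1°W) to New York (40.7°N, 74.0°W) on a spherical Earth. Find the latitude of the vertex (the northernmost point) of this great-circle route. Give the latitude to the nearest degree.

The great circle lies in the plane with unit normal n̂ = (p₁ × p₂)/|p₁ × p₂|.
Here n̂_z ≈ -0.591; the vertex latitude is φ_max = arccos|n̂_z| ≈ 53.8°.
Check via Clairaut: cos φ_max = |cos φ₁| · sin C = cos(51.5°)·sin(71.7°) ≈ 0.591, again giving ≈ 53.8°.

≈ 54°N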